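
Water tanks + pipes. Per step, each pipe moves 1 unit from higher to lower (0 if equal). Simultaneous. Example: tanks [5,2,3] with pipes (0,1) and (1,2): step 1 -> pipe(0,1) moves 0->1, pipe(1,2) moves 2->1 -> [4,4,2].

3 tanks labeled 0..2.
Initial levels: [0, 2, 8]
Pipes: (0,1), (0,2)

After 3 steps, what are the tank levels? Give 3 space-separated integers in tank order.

Step 1: flows [1->0,2->0] -> levels [2 1 7]
Step 2: flows [0->1,2->0] -> levels [2 2 6]
Step 3: flows [0=1,2->0] -> levels [3 2 5]

Answer: 3 2 5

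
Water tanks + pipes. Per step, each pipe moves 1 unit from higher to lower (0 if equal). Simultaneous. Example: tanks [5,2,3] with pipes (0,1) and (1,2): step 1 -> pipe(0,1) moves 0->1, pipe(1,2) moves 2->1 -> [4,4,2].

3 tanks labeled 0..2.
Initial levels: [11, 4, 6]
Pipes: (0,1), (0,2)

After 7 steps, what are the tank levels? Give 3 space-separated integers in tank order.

Step 1: flows [0->1,0->2] -> levels [9 5 7]
Step 2: flows [0->1,0->2] -> levels [7 6 8]
Step 3: flows [0->1,2->0] -> levels [7 7 7]
Step 4: flows [0=1,0=2] -> levels [7 7 7]
  -> stable; steps 5..7 unchanged -> [7 7 7]

Answer: 7 7 7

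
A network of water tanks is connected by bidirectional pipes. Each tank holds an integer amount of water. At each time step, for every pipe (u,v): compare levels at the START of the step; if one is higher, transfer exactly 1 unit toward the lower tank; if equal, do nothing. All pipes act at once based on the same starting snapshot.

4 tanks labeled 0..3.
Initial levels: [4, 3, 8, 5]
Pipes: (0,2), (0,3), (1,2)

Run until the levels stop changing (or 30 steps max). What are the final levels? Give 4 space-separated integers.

Step 1: flows [2->0,3->0,2->1] -> levels [6 4 6 4]
Step 2: flows [0=2,0->3,2->1] -> levels [5 5 5 5]
Step 3: flows [0=2,0=3,1=2] -> levels [5 5 5 5]
  -> stable (no change)

Answer: 5 5 5 5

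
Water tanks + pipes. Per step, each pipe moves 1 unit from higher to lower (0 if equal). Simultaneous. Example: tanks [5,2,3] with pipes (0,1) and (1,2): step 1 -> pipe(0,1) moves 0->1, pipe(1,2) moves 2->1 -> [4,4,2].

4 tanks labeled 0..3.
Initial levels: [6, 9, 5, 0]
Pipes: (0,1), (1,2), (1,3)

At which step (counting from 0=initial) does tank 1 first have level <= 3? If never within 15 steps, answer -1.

Answer: 5

Derivation:
Step 1: flows [1->0,1->2,1->3] -> levels [7 6 6 1]
Step 2: flows [0->1,1=2,1->3] -> levels [6 6 6 2]
Step 3: flows [0=1,1=2,1->3] -> levels [6 5 6 3]
Step 4: flows [0->1,2->1,1->3] -> levels [5 6 5 4]
Step 5: flows [1->0,1->2,1->3] -> levels [6 3 6 5]
Tank 1 first reaches <=3 at step 5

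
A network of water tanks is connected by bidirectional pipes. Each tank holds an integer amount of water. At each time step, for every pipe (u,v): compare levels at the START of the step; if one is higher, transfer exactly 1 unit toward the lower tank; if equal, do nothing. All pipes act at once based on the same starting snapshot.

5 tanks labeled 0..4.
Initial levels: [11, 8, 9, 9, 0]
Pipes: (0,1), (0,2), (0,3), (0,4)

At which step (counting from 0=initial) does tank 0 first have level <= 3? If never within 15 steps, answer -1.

Answer: -1

Derivation:
Step 1: flows [0->1,0->2,0->3,0->4] -> levels [7 9 10 10 1]
Step 2: flows [1->0,2->0,3->0,0->4] -> levels [9 8 9 9 2]
Step 3: flows [0->1,0=2,0=3,0->4] -> levels [7 9 9 9 3]
Step 4: flows [1->0,2->0,3->0,0->4] -> levels [9 8 8 8 4]
Step 5: flows [0->1,0->2,0->3,0->4] -> levels [5 9 9 9 5]
Step 6: flows [1->0,2->0,3->0,0=4] -> levels [8 8 8 8 5]
Step 7: flows [0=1,0=2,0=3,0->4] -> levels [7 8 8 8 6]
Step 8: flows [1->0,2->0,3->0,0->4] -> levels [9 7 7 7 7]
Step 9: flows [0->1,0->2,0->3,0->4] -> levels [5 8 8 8 8]
Step 10: flows [1->0,2->0,3->0,4->0] -> levels [9 7 7 7 7]
  -> period-2 cycle (repeats step 8); tank 0 never drops to <=3
Tank 0 never reaches <=3 within 15 steps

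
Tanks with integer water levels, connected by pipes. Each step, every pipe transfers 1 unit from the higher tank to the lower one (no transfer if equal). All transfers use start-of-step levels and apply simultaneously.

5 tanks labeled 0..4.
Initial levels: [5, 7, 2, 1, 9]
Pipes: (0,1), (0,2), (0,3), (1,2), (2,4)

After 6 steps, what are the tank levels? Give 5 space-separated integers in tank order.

Answer: 5 4 6 4 5

Derivation:
Step 1: flows [1->0,0->2,0->3,1->2,4->2] -> levels [4 5 5 2 8]
Step 2: flows [1->0,2->0,0->3,1=2,4->2] -> levels [5 4 5 3 7]
Step 3: flows [0->1,0=2,0->3,2->1,4->2] -> levels [3 6 5 4 6]
Step 4: flows [1->0,2->0,3->0,1->2,4->2] -> levels [6 4 6 3 5]
Step 5: flows [0->1,0=2,0->3,2->1,2->4] -> levels [4 6 4 4 6]
Step 6: flows [1->0,0=2,0=3,1->2,4->2] -> levels [5 4 6 4 5]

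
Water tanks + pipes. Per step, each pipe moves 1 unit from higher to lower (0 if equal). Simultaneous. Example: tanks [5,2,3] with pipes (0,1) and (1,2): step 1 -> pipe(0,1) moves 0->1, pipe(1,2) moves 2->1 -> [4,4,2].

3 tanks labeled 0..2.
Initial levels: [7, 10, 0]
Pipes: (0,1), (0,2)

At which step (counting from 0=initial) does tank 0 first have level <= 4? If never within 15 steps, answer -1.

Step 1: flows [1->0,0->2] -> levels [7 9 1]
Step 2: flows [1->0,0->2] -> levels [7 8 2]
Step 3: flows [1->0,0->2] -> levels [7 7 3]
Step 4: flows [0=1,0->2] -> levels [6 7 4]
Step 5: flows [1->0,0->2] -> levels [6 6 5]
Step 6: flows [0=1,0->2] -> levels [5 6 6]
Step 7: flows [1->0,2->0] -> levels [7 5 5]
Step 8: flows [0->1,0->2] -> levels [5 6 6]
  -> period-2 cycle (repeats step 6); tank 0 never drops to <=4
Tank 0 never reaches <=4 within 15 steps

Answer: -1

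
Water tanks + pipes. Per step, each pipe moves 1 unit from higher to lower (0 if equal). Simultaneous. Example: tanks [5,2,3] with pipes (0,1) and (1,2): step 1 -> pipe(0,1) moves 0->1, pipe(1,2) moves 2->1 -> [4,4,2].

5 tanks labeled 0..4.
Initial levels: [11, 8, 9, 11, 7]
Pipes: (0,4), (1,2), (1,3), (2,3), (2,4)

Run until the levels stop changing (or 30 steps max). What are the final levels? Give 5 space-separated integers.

Answer: 10 8 11 9 8

Derivation:
Step 1: flows [0->4,2->1,3->1,3->2,2->4] -> levels [10 10 8 9 9]
Step 2: flows [0->4,1->2,1->3,3->2,4->2] -> levels [9 8 11 9 9]
Step 3: flows [0=4,2->1,3->1,2->3,2->4] -> levels [9 10 8 9 10]
Step 4: flows [4->0,1->2,1->3,3->2,4->2] -> levels [10 8 11 9 8]
Step 5: flows [0->4,2->1,3->1,2->3,2->4] -> levels [9 10 8 9 10]
  -> period-2 cycle: step 5 state = step 3 state; never stabilizes
  -> state at step 30: (30-3) mod 2 = 1, same as step 4 -> [10 8 11 9 8]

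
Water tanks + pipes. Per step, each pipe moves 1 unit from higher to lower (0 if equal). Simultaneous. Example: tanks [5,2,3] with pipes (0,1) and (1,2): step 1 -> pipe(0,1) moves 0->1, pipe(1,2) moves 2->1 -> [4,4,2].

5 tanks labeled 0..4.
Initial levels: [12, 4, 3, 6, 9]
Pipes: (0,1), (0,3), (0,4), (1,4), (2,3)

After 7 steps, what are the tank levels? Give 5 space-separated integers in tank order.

Step 1: flows [0->1,0->3,0->4,4->1,3->2] -> levels [9 6 4 6 9]
Step 2: flows [0->1,0->3,0=4,4->1,3->2] -> levels [7 8 5 6 8]
Step 3: flows [1->0,0->3,4->0,1=4,3->2] -> levels [8 7 6 6 7]
Step 4: flows [0->1,0->3,0->4,1=4,2=3] -> levels [5 8 6 7 8]
Step 5: flows [1->0,3->0,4->0,1=4,3->2] -> levels [8 7 7 5 7]
Step 6: flows [0->1,0->3,0->4,1=4,2->3] -> levels [5 8 6 7 8]
  -> period-2 cycle: step 6 state = step 4 state
  -> state at step 7: (7-4) mod 2 = 1, same as step 5 -> [8 7 7 5 7]

Answer: 8 7 7 5 7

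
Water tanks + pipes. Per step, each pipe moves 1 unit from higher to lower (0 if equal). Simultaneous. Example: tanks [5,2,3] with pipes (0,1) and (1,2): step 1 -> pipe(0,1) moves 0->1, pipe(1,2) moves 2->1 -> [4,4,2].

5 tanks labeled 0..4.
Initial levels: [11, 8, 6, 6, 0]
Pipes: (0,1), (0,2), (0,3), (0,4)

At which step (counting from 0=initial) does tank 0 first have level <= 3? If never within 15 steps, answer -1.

Step 1: flows [0->1,0->2,0->3,0->4] -> levels [7 9 7 7 1]
Step 2: flows [1->0,0=2,0=3,0->4] -> levels [7 8 7 7 2]
Step 3: flows [1->0,0=2,0=3,0->4] -> levels [7 7 7 7 3]
Step 4: flows [0=1,0=2,0=3,0->4] -> levels [6 7 7 7 4]
Step 5: flows [1->0,2->0,3->0,0->4] -> levels [8 6 6 6 5]
Step 6: flows [0->1,0->2,0->3,0->4] -> levels [4 7 7 7 6]
Step 7: flows [1->0,2->0,3->0,4->0] -> levels [8 6 6 6 5]
  -> period-2 cycle (repeats step 5); tank 0 never drops to <=3
Tank 0 never reaches <=3 within 15 steps

Answer: -1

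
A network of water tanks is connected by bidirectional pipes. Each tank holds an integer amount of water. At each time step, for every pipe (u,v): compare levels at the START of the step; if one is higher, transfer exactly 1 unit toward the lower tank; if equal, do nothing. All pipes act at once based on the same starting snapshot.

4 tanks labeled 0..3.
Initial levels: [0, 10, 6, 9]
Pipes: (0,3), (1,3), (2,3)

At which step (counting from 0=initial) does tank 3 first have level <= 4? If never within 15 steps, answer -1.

Step 1: flows [3->0,1->3,3->2] -> levels [1 9 7 8]
Step 2: flows [3->0,1->3,3->2] -> levels [2 8 8 7]
Step 3: flows [3->0,1->3,2->3] -> levels [3 7 7 8]
Step 4: flows [3->0,3->1,3->2] -> levels [4 8 8 5]
Step 5: flows [3->0,1->3,2->3] -> levels [5 7 7 6]
Step 6: flows [3->0,1->3,2->3] -> levels [6 6 6 7]
Step 7: flows [3->0,3->1,3->2] -> levels [7 7 7 4]
Tank 3 first reaches <=4 at step 7

Answer: 7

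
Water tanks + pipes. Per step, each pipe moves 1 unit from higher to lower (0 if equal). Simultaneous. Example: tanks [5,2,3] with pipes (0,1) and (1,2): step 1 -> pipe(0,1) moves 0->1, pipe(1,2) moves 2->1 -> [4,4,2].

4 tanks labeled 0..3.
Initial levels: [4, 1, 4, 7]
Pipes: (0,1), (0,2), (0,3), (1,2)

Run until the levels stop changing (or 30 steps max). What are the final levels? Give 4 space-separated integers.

Answer: 3 4 4 5

Derivation:
Step 1: flows [0->1,0=2,3->0,2->1] -> levels [4 3 3 6]
Step 2: flows [0->1,0->2,3->0,1=2] -> levels [3 4 4 5]
Step 3: flows [1->0,2->0,3->0,1=2] -> levels [6 3 3 4]
Step 4: flows [0->1,0->2,0->3,1=2] -> levels [3 4 4 5]
  -> period-2 cycle: step 4 state = step 2 state; never stabilizes
  -> state at step 30: (30-2) mod 2 = 0, same as step 2 -> [3 4 4 5]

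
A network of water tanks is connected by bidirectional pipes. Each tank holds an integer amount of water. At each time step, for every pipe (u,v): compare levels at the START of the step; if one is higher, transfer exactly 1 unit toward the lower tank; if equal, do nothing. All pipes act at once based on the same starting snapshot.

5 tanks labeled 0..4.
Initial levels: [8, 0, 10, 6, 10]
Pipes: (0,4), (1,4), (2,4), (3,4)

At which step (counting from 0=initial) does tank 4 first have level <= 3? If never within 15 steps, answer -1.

Answer: -1

Derivation:
Step 1: flows [4->0,4->1,2=4,4->3] -> levels [9 1 10 7 7]
Step 2: flows [0->4,4->1,2->4,3=4] -> levels [8 2 9 7 8]
Step 3: flows [0=4,4->1,2->4,4->3] -> levels [8 3 8 8 7]
Step 4: flows [0->4,4->1,2->4,3->4] -> levels [7 4 7 7 9]
Step 5: flows [4->0,4->1,4->2,4->3] -> levels [8 5 8 8 5]
Step 6: flows [0->4,1=4,2->4,3->4] -> levels [7 5 7 7 8]
Step 7: flows [4->0,4->1,4->2,4->3] -> levels [8 6 8 8 4]
Step 8: flows [0->4,1->4,2->4,3->4] -> levels [7 5 7 7 8]
  -> period-2 cycle (repeats step 6); tank 4 never drops to <=3
Tank 4 never reaches <=3 within 15 steps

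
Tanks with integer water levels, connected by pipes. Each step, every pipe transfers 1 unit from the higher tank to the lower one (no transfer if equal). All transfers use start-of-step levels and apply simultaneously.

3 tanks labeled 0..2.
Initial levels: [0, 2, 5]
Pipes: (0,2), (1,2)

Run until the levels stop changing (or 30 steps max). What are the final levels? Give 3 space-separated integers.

Step 1: flows [2->0,2->1] -> levels [1 3 3]
Step 2: flows [2->0,1=2] -> levels [2 3 2]
Step 3: flows [0=2,1->2] -> levels [2 2 3]
Step 4: flows [2->0,2->1] -> levels [3 3 1]
Step 5: flows [0->2,1->2] -> levels [2 2 3]
  -> period-2 cycle: step 5 state = step 3 state; never stabilizes
  -> state at step 30: (30-3) mod 2 = 1, same as step 4 -> [3 3 1]

Answer: 3 3 1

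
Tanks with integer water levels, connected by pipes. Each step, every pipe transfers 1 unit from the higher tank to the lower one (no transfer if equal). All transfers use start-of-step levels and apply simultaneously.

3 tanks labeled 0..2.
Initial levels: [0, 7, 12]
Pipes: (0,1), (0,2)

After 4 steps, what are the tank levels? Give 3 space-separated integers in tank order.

Step 1: flows [1->0,2->0] -> levels [2 6 11]
Step 2: flows [1->0,2->0] -> levels [4 5 10]
Step 3: flows [1->0,2->0] -> levels [6 4 9]
Step 4: flows [0->1,2->0] -> levels [6 5 8]

Answer: 6 5 8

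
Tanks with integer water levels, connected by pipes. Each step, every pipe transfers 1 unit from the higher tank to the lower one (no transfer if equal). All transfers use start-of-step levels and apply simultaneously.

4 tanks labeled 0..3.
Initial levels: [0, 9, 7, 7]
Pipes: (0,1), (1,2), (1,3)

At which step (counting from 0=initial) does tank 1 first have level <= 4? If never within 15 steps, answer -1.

Step 1: flows [1->0,1->2,1->3] -> levels [1 6 8 8]
Step 2: flows [1->0,2->1,3->1] -> levels [2 7 7 7]
Step 3: flows [1->0,1=2,1=3] -> levels [3 6 7 7]
Step 4: flows [1->0,2->1,3->1] -> levels [4 7 6 6]
Step 5: flows [1->0,1->2,1->3] -> levels [5 4 7 7]
Tank 1 first reaches <=4 at step 5

Answer: 5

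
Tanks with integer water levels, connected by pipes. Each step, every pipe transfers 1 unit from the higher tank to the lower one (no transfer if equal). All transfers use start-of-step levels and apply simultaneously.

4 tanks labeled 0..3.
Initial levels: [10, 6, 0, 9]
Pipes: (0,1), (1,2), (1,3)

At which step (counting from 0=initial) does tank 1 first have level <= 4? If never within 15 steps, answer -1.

Answer: 7

Derivation:
Step 1: flows [0->1,1->2,3->1] -> levels [9 7 1 8]
Step 2: flows [0->1,1->2,3->1] -> levels [8 8 2 7]
Step 3: flows [0=1,1->2,1->3] -> levels [8 6 3 8]
Step 4: flows [0->1,1->2,3->1] -> levels [7 7 4 7]
Step 5: flows [0=1,1->2,1=3] -> levels [7 6 5 7]
Step 6: flows [0->1,1->2,3->1] -> levels [6 7 6 6]
Step 7: flows [1->0,1->2,1->3] -> levels [7 4 7 7]
Tank 1 first reaches <=4 at step 7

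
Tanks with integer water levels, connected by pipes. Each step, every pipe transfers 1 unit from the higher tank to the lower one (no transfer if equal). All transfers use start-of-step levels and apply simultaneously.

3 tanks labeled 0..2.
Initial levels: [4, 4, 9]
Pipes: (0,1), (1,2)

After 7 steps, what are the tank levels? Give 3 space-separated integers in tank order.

Answer: 5 7 5

Derivation:
Step 1: flows [0=1,2->1] -> levels [4 5 8]
Step 2: flows [1->0,2->1] -> levels [5 5 7]
Step 3: flows [0=1,2->1] -> levels [5 6 6]
Step 4: flows [1->0,1=2] -> levels [6 5 6]
Step 5: flows [0->1,2->1] -> levels [5 7 5]
Step 6: flows [1->0,1->2] -> levels [6 5 6]
  -> period-2 cycle: step 6 state = step 4 state
  -> state at step 7: (7-4) mod 2 = 1, same as step 5 -> [5 7 5]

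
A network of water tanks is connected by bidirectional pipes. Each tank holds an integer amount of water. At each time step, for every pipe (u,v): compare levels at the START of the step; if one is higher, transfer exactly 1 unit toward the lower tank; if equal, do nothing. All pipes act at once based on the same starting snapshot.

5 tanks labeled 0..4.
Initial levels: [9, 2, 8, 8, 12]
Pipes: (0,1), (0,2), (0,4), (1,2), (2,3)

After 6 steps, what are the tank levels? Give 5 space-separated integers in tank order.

Step 1: flows [0->1,0->2,4->0,2->1,2=3] -> levels [8 4 8 8 11]
Step 2: flows [0->1,0=2,4->0,2->1,2=3] -> levels [8 6 7 8 10]
Step 3: flows [0->1,0->2,4->0,2->1,3->2] -> levels [7 8 8 7 9]
Step 4: flows [1->0,2->0,4->0,1=2,2->3] -> levels [10 7 6 8 8]
Step 5: flows [0->1,0->2,0->4,1->2,3->2] -> levels [7 7 9 7 9]
Step 6: flows [0=1,2->0,4->0,2->1,2->3] -> levels [9 8 6 8 8]

Answer: 9 8 6 8 8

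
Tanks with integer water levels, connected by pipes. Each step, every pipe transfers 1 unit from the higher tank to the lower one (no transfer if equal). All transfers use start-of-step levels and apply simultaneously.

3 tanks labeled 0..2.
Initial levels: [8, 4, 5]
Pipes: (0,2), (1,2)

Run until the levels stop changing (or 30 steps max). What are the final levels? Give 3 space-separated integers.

Answer: 5 5 7

Derivation:
Step 1: flows [0->2,2->1] -> levels [7 5 5]
Step 2: flows [0->2,1=2] -> levels [6 5 6]
Step 3: flows [0=2,2->1] -> levels [6 6 5]
Step 4: flows [0->2,1->2] -> levels [5 5 7]
Step 5: flows [2->0,2->1] -> levels [6 6 5]
  -> period-2 cycle: step 5 state = step 3 state; never stabilizes
  -> state at step 30: (30-3) mod 2 = 1, same as step 4 -> [5 5 7]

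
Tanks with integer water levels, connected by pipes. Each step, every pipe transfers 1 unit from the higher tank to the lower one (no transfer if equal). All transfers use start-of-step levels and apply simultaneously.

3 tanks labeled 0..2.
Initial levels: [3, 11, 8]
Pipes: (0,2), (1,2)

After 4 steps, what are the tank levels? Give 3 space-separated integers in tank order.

Step 1: flows [2->0,1->2] -> levels [4 10 8]
Step 2: flows [2->0,1->2] -> levels [5 9 8]
Step 3: flows [2->0,1->2] -> levels [6 8 8]
Step 4: flows [2->0,1=2] -> levels [7 8 7]

Answer: 7 8 7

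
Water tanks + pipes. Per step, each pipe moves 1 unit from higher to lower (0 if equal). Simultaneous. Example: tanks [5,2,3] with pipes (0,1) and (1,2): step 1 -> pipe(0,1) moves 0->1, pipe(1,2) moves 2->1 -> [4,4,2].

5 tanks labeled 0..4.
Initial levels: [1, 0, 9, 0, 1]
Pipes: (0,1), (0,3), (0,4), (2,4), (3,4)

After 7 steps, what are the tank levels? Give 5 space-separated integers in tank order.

Step 1: flows [0->1,0->3,0=4,2->4,4->3] -> levels [-1 1 8 2 1]
Step 2: flows [1->0,3->0,4->0,2->4,3->4] -> levels [2 0 7 0 2]
Step 3: flows [0->1,0->3,0=4,2->4,4->3] -> levels [0 1 6 2 2]
Step 4: flows [1->0,3->0,4->0,2->4,3=4] -> levels [3 0 5 1 2]
Step 5: flows [0->1,0->3,0->4,2->4,4->3] -> levels [0 1 4 3 3]
Step 6: flows [1->0,3->0,4->0,2->4,3=4] -> levels [3 0 3 2 3]
Step 7: flows [0->1,0->3,0=4,2=4,4->3] -> levels [1 1 3 4 2]

Answer: 1 1 3 4 2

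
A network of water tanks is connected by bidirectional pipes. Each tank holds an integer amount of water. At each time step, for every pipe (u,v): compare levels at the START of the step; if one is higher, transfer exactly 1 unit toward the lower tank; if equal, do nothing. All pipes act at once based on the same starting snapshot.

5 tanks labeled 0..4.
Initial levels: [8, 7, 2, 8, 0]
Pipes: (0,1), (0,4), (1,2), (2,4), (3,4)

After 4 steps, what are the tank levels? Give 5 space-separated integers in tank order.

Step 1: flows [0->1,0->4,1->2,2->4,3->4] -> levels [6 7 2 7 3]
Step 2: flows [1->0,0->4,1->2,4->2,3->4] -> levels [6 5 4 6 4]
Step 3: flows [0->1,0->4,1->2,2=4,3->4] -> levels [4 5 5 5 6]
Step 4: flows [1->0,4->0,1=2,4->2,4->3] -> levels [6 4 6 6 3]

Answer: 6 4 6 6 3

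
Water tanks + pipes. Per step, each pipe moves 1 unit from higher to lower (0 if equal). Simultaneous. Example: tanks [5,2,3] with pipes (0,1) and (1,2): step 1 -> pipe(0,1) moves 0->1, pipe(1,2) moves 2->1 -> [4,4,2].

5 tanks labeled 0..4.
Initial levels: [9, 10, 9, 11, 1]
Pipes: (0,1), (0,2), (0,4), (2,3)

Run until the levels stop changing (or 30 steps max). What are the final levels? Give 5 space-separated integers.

Answer: 9 7 8 9 7

Derivation:
Step 1: flows [1->0,0=2,0->4,3->2] -> levels [9 9 10 10 2]
Step 2: flows [0=1,2->0,0->4,2=3] -> levels [9 9 9 10 3]
Step 3: flows [0=1,0=2,0->4,3->2] -> levels [8 9 10 9 4]
Step 4: flows [1->0,2->0,0->4,2->3] -> levels [9 8 8 10 5]
Step 5: flows [0->1,0->2,0->4,3->2] -> levels [6 9 10 9 6]
Step 6: flows [1->0,2->0,0=4,2->3] -> levels [8 8 8 10 6]
Step 7: flows [0=1,0=2,0->4,3->2] -> levels [7 8 9 9 7]
Step 8: flows [1->0,2->0,0=4,2=3] -> levels [9 7 8 9 7]
Step 9: flows [0->1,0->2,0->4,3->2] -> levels [6 8 10 8 8]
Step 10: flows [1->0,2->0,4->0,2->3] -> levels [9 7 8 9 7]
  -> period-2 cycle: step 10 state = step 8 state; never stabilizes
  -> state at step 30: (30-8) mod 2 = 0, same as step 8 -> [9 7 8 9 7]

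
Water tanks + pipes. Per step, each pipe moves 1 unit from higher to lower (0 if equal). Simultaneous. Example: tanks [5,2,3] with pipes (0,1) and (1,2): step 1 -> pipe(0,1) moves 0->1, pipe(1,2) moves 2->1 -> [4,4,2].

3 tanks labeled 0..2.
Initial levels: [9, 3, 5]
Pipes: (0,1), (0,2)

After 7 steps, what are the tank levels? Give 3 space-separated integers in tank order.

Step 1: flows [0->1,0->2] -> levels [7 4 6]
Step 2: flows [0->1,0->2] -> levels [5 5 7]
Step 3: flows [0=1,2->0] -> levels [6 5 6]
Step 4: flows [0->1,0=2] -> levels [5 6 6]
Step 5: flows [1->0,2->0] -> levels [7 5 5]
Step 6: flows [0->1,0->2] -> levels [5 6 6]
  -> period-2 cycle: step 6 state = step 4 state
  -> state at step 7: (7-4) mod 2 = 1, same as step 5 -> [7 5 5]

Answer: 7 5 5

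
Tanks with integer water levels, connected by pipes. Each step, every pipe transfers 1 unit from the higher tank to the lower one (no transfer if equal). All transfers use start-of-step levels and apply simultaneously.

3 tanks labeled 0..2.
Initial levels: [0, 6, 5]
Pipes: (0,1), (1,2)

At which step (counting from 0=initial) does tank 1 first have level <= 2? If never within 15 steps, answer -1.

Answer: -1

Derivation:
Step 1: flows [1->0,1->2] -> levels [1 4 6]
Step 2: flows [1->0,2->1] -> levels [2 4 5]
Step 3: flows [1->0,2->1] -> levels [3 4 4]
Step 4: flows [1->0,1=2] -> levels [4 3 4]
Step 5: flows [0->1,2->1] -> levels [3 5 3]
Step 6: flows [1->0,1->2] -> levels [4 3 4]
  -> period-2 cycle (repeats step 4); tank 1 never drops to <=2
Tank 1 never reaches <=2 within 15 steps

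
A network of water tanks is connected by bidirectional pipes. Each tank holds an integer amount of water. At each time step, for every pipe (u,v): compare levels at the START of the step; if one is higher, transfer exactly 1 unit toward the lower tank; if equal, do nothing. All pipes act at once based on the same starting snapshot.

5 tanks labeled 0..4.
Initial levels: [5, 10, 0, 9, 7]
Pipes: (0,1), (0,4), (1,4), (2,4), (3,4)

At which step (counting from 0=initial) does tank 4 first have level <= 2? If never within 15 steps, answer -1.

Answer: -1

Derivation:
Step 1: flows [1->0,4->0,1->4,4->2,3->4] -> levels [7 8 1 8 7]
Step 2: flows [1->0,0=4,1->4,4->2,3->4] -> levels [8 6 2 7 8]
Step 3: flows [0->1,0=4,4->1,4->2,4->3] -> levels [7 8 3 8 5]
Step 4: flows [1->0,0->4,1->4,4->2,3->4] -> levels [7 6 4 7 7]
Step 5: flows [0->1,0=4,4->1,4->2,3=4] -> levels [6 8 5 7 5]
Step 6: flows [1->0,0->4,1->4,2=4,3->4] -> levels [6 6 5 6 8]
Step 7: flows [0=1,4->0,4->1,4->2,4->3] -> levels [7 7 6 7 4]
Step 8: flows [0=1,0->4,1->4,2->4,3->4] -> levels [6 6 5 6 8]
  -> period-2 cycle (repeats step 6); tank 4 never drops to <=2
Tank 4 never reaches <=2 within 15 steps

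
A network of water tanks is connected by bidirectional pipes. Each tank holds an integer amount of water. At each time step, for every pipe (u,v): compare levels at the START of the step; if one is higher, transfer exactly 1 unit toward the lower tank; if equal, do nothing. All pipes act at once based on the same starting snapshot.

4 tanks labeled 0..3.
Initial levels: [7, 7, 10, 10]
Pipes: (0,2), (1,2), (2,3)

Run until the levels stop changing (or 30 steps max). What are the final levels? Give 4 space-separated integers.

Answer: 8 8 10 8

Derivation:
Step 1: flows [2->0,2->1,2=3] -> levels [8 8 8 10]
Step 2: flows [0=2,1=2,3->2] -> levels [8 8 9 9]
Step 3: flows [2->0,2->1,2=3] -> levels [9 9 7 9]
Step 4: flows [0->2,1->2,3->2] -> levels [8 8 10 8]
Step 5: flows [2->0,2->1,2->3] -> levels [9 9 7 9]
  -> period-2 cycle: step 5 state = step 3 state; never stabilizes
  -> state at step 30: (30-3) mod 2 = 1, same as step 4 -> [8 8 10 8]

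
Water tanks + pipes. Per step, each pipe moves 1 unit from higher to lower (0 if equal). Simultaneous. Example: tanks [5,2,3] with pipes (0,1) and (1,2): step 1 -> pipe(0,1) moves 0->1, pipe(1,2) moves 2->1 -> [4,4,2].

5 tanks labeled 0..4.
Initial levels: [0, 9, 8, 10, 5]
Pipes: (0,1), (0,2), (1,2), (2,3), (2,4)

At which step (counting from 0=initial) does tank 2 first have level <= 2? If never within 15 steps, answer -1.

Step 1: flows [1->0,2->0,1->2,3->2,2->4] -> levels [2 7 8 9 6]
Step 2: flows [1->0,2->0,2->1,3->2,2->4] -> levels [4 7 6 8 7]
Step 3: flows [1->0,2->0,1->2,3->2,4->2] -> levels [6 5 8 7 6]
Step 4: flows [0->1,2->0,2->1,2->3,2->4] -> levels [6 7 4 8 7]
Step 5: flows [1->0,0->2,1->2,3->2,4->2] -> levels [6 5 8 7 6]
  -> period-2 cycle (repeats step 3); tank 2 never drops to <=2
Tank 2 never reaches <=2 within 15 steps

Answer: -1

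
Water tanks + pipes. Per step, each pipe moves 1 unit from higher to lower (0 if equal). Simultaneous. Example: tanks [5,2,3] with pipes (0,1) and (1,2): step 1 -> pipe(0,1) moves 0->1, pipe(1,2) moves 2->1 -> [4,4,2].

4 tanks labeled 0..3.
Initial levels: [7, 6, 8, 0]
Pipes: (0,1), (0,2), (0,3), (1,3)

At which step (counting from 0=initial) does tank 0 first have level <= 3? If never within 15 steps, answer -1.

Answer: -1

Derivation:
Step 1: flows [0->1,2->0,0->3,1->3] -> levels [6 6 7 2]
Step 2: flows [0=1,2->0,0->3,1->3] -> levels [6 5 6 4]
Step 3: flows [0->1,0=2,0->3,1->3] -> levels [4 5 6 6]
Step 4: flows [1->0,2->0,3->0,3->1] -> levels [7 5 5 4]
Step 5: flows [0->1,0->2,0->3,1->3] -> levels [4 5 6 6]
  -> period-2 cycle (repeats step 3); tank 0 never drops to <=3
Tank 0 never reaches <=3 within 15 steps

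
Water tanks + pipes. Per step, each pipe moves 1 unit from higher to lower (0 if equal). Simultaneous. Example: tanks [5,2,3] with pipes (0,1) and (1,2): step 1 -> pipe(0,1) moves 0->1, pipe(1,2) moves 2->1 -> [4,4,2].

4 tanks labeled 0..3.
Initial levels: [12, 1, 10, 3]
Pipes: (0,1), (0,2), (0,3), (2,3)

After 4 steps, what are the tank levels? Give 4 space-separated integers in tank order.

Step 1: flows [0->1,0->2,0->3,2->3] -> levels [9 2 10 5]
Step 2: flows [0->1,2->0,0->3,2->3] -> levels [8 3 8 7]
Step 3: flows [0->1,0=2,0->3,2->3] -> levels [6 4 7 9]
Step 4: flows [0->1,2->0,3->0,3->2] -> levels [7 5 7 7]

Answer: 7 5 7 7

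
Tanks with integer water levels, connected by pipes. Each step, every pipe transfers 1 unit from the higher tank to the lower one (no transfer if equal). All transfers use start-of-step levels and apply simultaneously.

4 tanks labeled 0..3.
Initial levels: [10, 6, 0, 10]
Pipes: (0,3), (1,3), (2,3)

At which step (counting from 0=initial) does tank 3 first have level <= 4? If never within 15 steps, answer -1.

Step 1: flows [0=3,3->1,3->2] -> levels [10 7 1 8]
Step 2: flows [0->3,3->1,3->2] -> levels [9 8 2 7]
Step 3: flows [0->3,1->3,3->2] -> levels [8 7 3 8]
Step 4: flows [0=3,3->1,3->2] -> levels [8 8 4 6]
Step 5: flows [0->3,1->3,3->2] -> levels [7 7 5 7]
Step 6: flows [0=3,1=3,3->2] -> levels [7 7 6 6]
Step 7: flows [0->3,1->3,2=3] -> levels [6 6 6 8]
Step 8: flows [3->0,3->1,3->2] -> levels [7 7 7 5]
Step 9: flows [0->3,1->3,2->3] -> levels [6 6 6 8]
  -> period-2 cycle (repeats step 7); tank 3 never drops to <=4
Tank 3 never reaches <=4 within 15 steps

Answer: -1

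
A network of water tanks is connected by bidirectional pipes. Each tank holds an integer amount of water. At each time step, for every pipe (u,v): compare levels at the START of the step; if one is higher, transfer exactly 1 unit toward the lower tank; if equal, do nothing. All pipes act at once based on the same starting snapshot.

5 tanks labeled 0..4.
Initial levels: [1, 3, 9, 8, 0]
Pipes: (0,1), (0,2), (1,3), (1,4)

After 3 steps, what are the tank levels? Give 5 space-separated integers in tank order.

Answer: 4 3 6 5 3

Derivation:
Step 1: flows [1->0,2->0,3->1,1->4] -> levels [3 2 8 7 1]
Step 2: flows [0->1,2->0,3->1,1->4] -> levels [3 3 7 6 2]
Step 3: flows [0=1,2->0,3->1,1->4] -> levels [4 3 6 5 3]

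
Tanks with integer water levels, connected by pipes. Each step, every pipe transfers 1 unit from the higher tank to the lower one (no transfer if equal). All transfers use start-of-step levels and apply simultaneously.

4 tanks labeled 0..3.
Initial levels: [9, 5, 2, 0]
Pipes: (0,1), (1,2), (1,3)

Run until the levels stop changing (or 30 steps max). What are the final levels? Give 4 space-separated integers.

Answer: 5 3 4 4

Derivation:
Step 1: flows [0->1,1->2,1->3] -> levels [8 4 3 1]
Step 2: flows [0->1,1->2,1->3] -> levels [7 3 4 2]
Step 3: flows [0->1,2->1,1->3] -> levels [6 4 3 3]
Step 4: flows [0->1,1->2,1->3] -> levels [5 3 4 4]
Step 5: flows [0->1,2->1,3->1] -> levels [4 6 3 3]
Step 6: flows [1->0,1->2,1->3] -> levels [5 3 4 4]
  -> period-2 cycle: step 6 state = step 4 state; never stabilizes
  -> state at step 30: (30-4) mod 2 = 0, same as step 4 -> [5 3 4 4]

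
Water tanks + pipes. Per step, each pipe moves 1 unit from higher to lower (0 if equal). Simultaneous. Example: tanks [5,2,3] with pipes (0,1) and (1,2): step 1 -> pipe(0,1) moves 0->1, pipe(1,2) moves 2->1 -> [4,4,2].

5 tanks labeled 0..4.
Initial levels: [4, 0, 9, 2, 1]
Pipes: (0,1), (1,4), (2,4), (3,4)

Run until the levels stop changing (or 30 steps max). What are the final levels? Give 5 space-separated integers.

Step 1: flows [0->1,4->1,2->4,3->4] -> levels [3 2 8 1 2]
Step 2: flows [0->1,1=4,2->4,4->3] -> levels [2 3 7 2 2]
Step 3: flows [1->0,1->4,2->4,3=4] -> levels [3 1 6 2 4]
Step 4: flows [0->1,4->1,2->4,4->3] -> levels [2 3 5 3 3]
Step 5: flows [1->0,1=4,2->4,3=4] -> levels [3 2 4 3 4]
Step 6: flows [0->1,4->1,2=4,4->3] -> levels [2 4 4 4 2]
Step 7: flows [1->0,1->4,2->4,3->4] -> levels [3 2 3 3 5]
Step 8: flows [0->1,4->1,4->2,4->3] -> levels [2 4 4 4 2]
  -> period-2 cycle: step 8 state = step 6 state; never stabilizes
  -> state at step 30: (30-6) mod 2 = 0, same as step 6 -> [2 4 4 4 2]

Answer: 2 4 4 4 2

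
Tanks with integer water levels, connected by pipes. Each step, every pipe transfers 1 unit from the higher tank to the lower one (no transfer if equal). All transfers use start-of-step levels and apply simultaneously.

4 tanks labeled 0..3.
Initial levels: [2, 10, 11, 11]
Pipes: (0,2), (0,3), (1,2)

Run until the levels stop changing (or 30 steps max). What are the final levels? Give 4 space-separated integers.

Step 1: flows [2->0,3->0,2->1] -> levels [4 11 9 10]
Step 2: flows [2->0,3->0,1->2] -> levels [6 10 9 9]
Step 3: flows [2->0,3->0,1->2] -> levels [8 9 9 8]
Step 4: flows [2->0,0=3,1=2] -> levels [9 9 8 8]
Step 5: flows [0->2,0->3,1->2] -> levels [7 8 10 9]
Step 6: flows [2->0,3->0,2->1] -> levels [9 9 8 8]
  -> period-2 cycle: step 6 state = step 4 state; never stabilizes
  -> state at step 30: (30-4) mod 2 = 0, same as step 4 -> [9 9 8 8]

Answer: 9 9 8 8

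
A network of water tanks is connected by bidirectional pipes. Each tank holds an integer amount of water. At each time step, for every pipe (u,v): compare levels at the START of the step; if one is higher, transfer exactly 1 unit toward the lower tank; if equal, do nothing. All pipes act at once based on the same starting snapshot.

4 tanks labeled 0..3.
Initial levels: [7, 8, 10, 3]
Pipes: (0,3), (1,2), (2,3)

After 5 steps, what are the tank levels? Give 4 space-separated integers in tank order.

Step 1: flows [0->3,2->1,2->3] -> levels [6 9 8 5]
Step 2: flows [0->3,1->2,2->3] -> levels [5 8 8 7]
Step 3: flows [3->0,1=2,2->3] -> levels [6 8 7 7]
Step 4: flows [3->0,1->2,2=3] -> levels [7 7 8 6]
Step 5: flows [0->3,2->1,2->3] -> levels [6 8 6 8]

Answer: 6 8 6 8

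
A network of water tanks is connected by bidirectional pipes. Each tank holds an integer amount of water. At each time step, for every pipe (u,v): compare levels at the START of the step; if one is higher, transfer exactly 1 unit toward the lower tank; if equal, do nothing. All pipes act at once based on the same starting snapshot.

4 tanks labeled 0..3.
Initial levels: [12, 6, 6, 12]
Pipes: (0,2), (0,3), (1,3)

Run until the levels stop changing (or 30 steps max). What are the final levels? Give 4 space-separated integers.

Answer: 9 9 9 9

Derivation:
Step 1: flows [0->2,0=3,3->1] -> levels [11 7 7 11]
Step 2: flows [0->2,0=3,3->1] -> levels [10 8 8 10]
Step 3: flows [0->2,0=3,3->1] -> levels [9 9 9 9]
Step 4: flows [0=2,0=3,1=3] -> levels [9 9 9 9]
  -> stable (no change)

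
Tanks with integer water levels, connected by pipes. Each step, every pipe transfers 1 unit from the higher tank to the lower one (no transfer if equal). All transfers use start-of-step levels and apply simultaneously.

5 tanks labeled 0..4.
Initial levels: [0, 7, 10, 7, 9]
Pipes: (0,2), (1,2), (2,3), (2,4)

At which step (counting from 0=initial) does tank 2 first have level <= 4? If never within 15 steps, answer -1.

Step 1: flows [2->0,2->1,2->3,2->4] -> levels [1 8 6 8 10]
Step 2: flows [2->0,1->2,3->2,4->2] -> levels [2 7 8 7 9]
Step 3: flows [2->0,2->1,2->3,4->2] -> levels [3 8 6 8 8]
Step 4: flows [2->0,1->2,3->2,4->2] -> levels [4 7 8 7 7]
Step 5: flows [2->0,2->1,2->3,2->4] -> levels [5 8 4 8 8]
Tank 2 first reaches <=4 at step 5

Answer: 5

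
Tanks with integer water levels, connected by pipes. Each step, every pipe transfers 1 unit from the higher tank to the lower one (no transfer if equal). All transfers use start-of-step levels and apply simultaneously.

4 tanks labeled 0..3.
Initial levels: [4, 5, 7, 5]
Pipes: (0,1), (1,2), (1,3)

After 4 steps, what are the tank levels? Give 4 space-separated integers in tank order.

Step 1: flows [1->0,2->1,1=3] -> levels [5 5 6 5]
Step 2: flows [0=1,2->1,1=3] -> levels [5 6 5 5]
Step 3: flows [1->0,1->2,1->3] -> levels [6 3 6 6]
Step 4: flows [0->1,2->1,3->1] -> levels [5 6 5 5]

Answer: 5 6 5 5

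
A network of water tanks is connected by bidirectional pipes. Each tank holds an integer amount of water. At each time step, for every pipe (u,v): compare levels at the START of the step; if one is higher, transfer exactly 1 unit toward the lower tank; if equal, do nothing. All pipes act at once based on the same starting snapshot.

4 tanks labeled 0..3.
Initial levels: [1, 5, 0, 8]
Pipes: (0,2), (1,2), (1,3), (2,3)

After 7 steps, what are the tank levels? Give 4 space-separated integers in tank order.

Answer: 3 3 5 3

Derivation:
Step 1: flows [0->2,1->2,3->1,3->2] -> levels [0 5 3 6]
Step 2: flows [2->0,1->2,3->1,3->2] -> levels [1 5 4 4]
Step 3: flows [2->0,1->2,1->3,2=3] -> levels [2 3 4 5]
Step 4: flows [2->0,2->1,3->1,3->2] -> levels [3 5 3 3]
Step 5: flows [0=2,1->2,1->3,2=3] -> levels [3 3 4 4]
Step 6: flows [2->0,2->1,3->1,2=3] -> levels [4 5 2 3]
Step 7: flows [0->2,1->2,1->3,3->2] -> levels [3 3 5 3]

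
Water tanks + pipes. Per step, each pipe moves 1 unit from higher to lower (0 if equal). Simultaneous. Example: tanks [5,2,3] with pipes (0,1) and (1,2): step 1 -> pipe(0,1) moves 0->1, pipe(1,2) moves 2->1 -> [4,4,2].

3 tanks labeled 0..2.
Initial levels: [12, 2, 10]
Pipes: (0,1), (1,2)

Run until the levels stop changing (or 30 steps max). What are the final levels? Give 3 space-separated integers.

Answer: 8 8 8

Derivation:
Step 1: flows [0->1,2->1] -> levels [11 4 9]
Step 2: flows [0->1,2->1] -> levels [10 6 8]
Step 3: flows [0->1,2->1] -> levels [9 8 7]
Step 4: flows [0->1,1->2] -> levels [8 8 8]
Step 5: flows [0=1,1=2] -> levels [8 8 8]
  -> stable (no change)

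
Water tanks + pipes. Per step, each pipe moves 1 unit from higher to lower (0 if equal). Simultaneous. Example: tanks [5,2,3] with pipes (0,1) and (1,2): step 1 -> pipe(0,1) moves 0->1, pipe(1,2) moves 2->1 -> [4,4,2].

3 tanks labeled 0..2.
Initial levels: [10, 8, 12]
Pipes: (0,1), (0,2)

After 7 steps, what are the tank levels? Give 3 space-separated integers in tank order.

Step 1: flows [0->1,2->0] -> levels [10 9 11]
Step 2: flows [0->1,2->0] -> levels [10 10 10]
Step 3: flows [0=1,0=2] -> levels [10 10 10]
  -> stable; steps 4..7 unchanged -> [10 10 10]

Answer: 10 10 10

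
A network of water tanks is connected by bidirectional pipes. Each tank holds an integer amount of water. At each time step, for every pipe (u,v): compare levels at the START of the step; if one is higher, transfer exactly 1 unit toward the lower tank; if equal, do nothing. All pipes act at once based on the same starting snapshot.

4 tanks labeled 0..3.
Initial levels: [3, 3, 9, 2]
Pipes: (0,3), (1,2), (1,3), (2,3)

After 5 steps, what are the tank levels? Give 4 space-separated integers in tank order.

Step 1: flows [0->3,2->1,1->3,2->3] -> levels [2 3 7 5]
Step 2: flows [3->0,2->1,3->1,2->3] -> levels [3 5 5 4]
Step 3: flows [3->0,1=2,1->3,2->3] -> levels [4 4 4 5]
Step 4: flows [3->0,1=2,3->1,3->2] -> levels [5 5 5 2]
Step 5: flows [0->3,1=2,1->3,2->3] -> levels [4 4 4 5]

Answer: 4 4 4 5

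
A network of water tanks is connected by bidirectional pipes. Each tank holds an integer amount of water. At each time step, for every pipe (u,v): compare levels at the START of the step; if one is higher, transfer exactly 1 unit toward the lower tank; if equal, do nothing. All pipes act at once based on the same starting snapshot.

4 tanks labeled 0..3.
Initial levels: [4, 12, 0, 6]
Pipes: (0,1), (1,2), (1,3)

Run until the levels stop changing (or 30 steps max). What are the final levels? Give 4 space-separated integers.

Step 1: flows [1->0,1->2,1->3] -> levels [5 9 1 7]
Step 2: flows [1->0,1->2,1->3] -> levels [6 6 2 8]
Step 3: flows [0=1,1->2,3->1] -> levels [6 6 3 7]
Step 4: flows [0=1,1->2,3->1] -> levels [6 6 4 6]
Step 5: flows [0=1,1->2,1=3] -> levels [6 5 5 6]
Step 6: flows [0->1,1=2,3->1] -> levels [5 7 5 5]
Step 7: flows [1->0,1->2,1->3] -> levels [6 4 6 6]
Step 8: flows [0->1,2->1,3->1] -> levels [5 7 5 5]
  -> period-2 cycle: step 8 state = step 6 state; never stabilizes
  -> state at step 30: (30-6) mod 2 = 0, same as step 6 -> [5 7 5 5]

Answer: 5 7 5 5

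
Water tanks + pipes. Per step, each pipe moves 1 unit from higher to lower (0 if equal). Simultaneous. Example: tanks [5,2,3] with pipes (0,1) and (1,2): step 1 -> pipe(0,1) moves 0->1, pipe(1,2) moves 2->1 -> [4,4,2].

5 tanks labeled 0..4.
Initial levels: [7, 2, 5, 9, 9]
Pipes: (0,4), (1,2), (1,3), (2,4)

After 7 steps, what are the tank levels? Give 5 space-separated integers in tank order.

Step 1: flows [4->0,2->1,3->1,4->2] -> levels [8 4 5 8 7]
Step 2: flows [0->4,2->1,3->1,4->2] -> levels [7 6 5 7 7]
Step 3: flows [0=4,1->2,3->1,4->2] -> levels [7 6 7 6 6]
Step 4: flows [0->4,2->1,1=3,2->4] -> levels [6 7 5 6 8]
Step 5: flows [4->0,1->2,1->3,4->2] -> levels [7 5 7 7 6]
Step 6: flows [0->4,2->1,3->1,2->4] -> levels [6 7 5 6 8]
  -> period-2 cycle: step 6 state = step 4 state
  -> state at step 7: (7-4) mod 2 = 1, same as step 5 -> [7 5 7 7 6]

Answer: 7 5 7 7 6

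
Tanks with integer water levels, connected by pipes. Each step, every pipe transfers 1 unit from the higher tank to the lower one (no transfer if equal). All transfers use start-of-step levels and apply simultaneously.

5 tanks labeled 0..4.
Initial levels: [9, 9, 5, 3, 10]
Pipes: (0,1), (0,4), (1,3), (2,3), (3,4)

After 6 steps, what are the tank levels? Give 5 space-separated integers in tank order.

Step 1: flows [0=1,4->0,1->3,2->3,4->3] -> levels [10 8 4 6 8]
Step 2: flows [0->1,0->4,1->3,3->2,4->3] -> levels [8 8 5 7 8]
Step 3: flows [0=1,0=4,1->3,3->2,4->3] -> levels [8 7 6 8 7]
Step 4: flows [0->1,0->4,3->1,3->2,3->4] -> levels [6 9 7 5 9]
Step 5: flows [1->0,4->0,1->3,2->3,4->3] -> levels [8 7 6 8 7]
  -> period-2 cycle: step 5 state = step 3 state
  -> state at step 6: (6-3) mod 2 = 1, same as step 4 -> [6 9 7 5 9]

Answer: 6 9 7 5 9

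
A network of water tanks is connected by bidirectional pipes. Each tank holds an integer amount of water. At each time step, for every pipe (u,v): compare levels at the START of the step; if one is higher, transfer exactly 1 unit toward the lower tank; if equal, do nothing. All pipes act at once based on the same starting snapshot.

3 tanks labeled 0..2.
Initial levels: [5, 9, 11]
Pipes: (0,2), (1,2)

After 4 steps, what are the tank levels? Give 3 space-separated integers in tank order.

Answer: 8 8 9

Derivation:
Step 1: flows [2->0,2->1] -> levels [6 10 9]
Step 2: flows [2->0,1->2] -> levels [7 9 9]
Step 3: flows [2->0,1=2] -> levels [8 9 8]
Step 4: flows [0=2,1->2] -> levels [8 8 9]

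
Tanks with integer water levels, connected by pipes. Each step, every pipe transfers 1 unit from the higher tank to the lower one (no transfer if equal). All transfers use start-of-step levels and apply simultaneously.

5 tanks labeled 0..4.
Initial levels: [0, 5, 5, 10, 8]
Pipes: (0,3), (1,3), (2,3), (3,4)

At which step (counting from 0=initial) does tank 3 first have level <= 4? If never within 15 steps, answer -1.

Step 1: flows [3->0,3->1,3->2,3->4] -> levels [1 6 6 6 9]
Step 2: flows [3->0,1=3,2=3,4->3] -> levels [2 6 6 6 8]
Step 3: flows [3->0,1=3,2=3,4->3] -> levels [3 6 6 6 7]
Step 4: flows [3->0,1=3,2=3,4->3] -> levels [4 6 6 6 6]
Step 5: flows [3->0,1=3,2=3,3=4] -> levels [5 6 6 5 6]
Step 6: flows [0=3,1->3,2->3,4->3] -> levels [5 5 5 8 5]
Step 7: flows [3->0,3->1,3->2,3->4] -> levels [6 6 6 4 6]
Tank 3 first reaches <=4 at step 7

Answer: 7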